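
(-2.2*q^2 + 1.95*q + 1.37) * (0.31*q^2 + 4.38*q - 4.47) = -0.682*q^4 - 9.0315*q^3 + 18.7997*q^2 - 2.7159*q - 6.1239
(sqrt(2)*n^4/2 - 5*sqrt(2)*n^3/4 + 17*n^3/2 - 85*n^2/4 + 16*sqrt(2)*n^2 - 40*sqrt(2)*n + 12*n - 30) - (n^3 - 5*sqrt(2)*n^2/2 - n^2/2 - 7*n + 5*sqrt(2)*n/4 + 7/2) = sqrt(2)*n^4/2 - 5*sqrt(2)*n^3/4 + 15*n^3/2 - 83*n^2/4 + 37*sqrt(2)*n^2/2 - 165*sqrt(2)*n/4 + 19*n - 67/2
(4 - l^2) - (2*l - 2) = -l^2 - 2*l + 6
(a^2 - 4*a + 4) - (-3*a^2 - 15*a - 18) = 4*a^2 + 11*a + 22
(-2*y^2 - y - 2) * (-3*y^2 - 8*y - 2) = 6*y^4 + 19*y^3 + 18*y^2 + 18*y + 4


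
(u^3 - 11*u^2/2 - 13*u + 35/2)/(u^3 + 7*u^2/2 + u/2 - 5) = (u - 7)/(u + 2)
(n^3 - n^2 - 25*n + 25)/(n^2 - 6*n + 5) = n + 5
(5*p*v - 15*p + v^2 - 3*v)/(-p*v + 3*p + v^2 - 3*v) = (-5*p - v)/(p - v)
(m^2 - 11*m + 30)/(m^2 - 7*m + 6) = (m - 5)/(m - 1)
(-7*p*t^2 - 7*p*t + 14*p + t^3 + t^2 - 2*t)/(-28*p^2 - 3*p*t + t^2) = (t^2 + t - 2)/(4*p + t)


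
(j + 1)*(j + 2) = j^2 + 3*j + 2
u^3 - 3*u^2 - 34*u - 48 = (u - 8)*(u + 2)*(u + 3)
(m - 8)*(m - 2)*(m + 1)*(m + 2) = m^4 - 7*m^3 - 12*m^2 + 28*m + 32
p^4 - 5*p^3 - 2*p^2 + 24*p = p*(p - 4)*(p - 3)*(p + 2)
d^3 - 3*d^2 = d^2*(d - 3)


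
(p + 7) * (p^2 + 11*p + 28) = p^3 + 18*p^2 + 105*p + 196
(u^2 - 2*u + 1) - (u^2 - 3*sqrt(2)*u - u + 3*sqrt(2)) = -u + 3*sqrt(2)*u - 3*sqrt(2) + 1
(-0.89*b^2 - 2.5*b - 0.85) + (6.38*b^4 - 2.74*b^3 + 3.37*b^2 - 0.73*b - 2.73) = 6.38*b^4 - 2.74*b^3 + 2.48*b^2 - 3.23*b - 3.58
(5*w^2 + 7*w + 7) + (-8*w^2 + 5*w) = -3*w^2 + 12*w + 7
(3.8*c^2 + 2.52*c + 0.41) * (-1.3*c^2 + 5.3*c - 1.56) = -4.94*c^4 + 16.864*c^3 + 6.895*c^2 - 1.7582*c - 0.6396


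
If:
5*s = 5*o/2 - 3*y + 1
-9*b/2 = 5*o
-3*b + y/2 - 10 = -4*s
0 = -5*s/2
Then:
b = -236/81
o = 118/45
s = 0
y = 68/27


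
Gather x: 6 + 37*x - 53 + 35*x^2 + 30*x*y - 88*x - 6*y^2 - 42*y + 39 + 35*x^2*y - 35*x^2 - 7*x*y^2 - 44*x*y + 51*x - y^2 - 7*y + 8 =35*x^2*y + x*(-7*y^2 - 14*y) - 7*y^2 - 49*y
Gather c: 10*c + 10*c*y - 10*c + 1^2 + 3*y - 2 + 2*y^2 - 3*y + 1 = 10*c*y + 2*y^2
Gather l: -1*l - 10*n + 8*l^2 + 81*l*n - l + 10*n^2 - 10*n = 8*l^2 + l*(81*n - 2) + 10*n^2 - 20*n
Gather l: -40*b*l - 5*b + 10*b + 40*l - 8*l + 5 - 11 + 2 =5*b + l*(32 - 40*b) - 4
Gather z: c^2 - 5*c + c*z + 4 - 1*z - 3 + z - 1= c^2 + c*z - 5*c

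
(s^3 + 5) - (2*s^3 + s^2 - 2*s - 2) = -s^3 - s^2 + 2*s + 7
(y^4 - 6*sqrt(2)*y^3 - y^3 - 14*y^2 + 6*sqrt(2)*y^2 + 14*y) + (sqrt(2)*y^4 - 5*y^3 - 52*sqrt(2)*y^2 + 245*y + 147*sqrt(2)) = y^4 + sqrt(2)*y^4 - 6*sqrt(2)*y^3 - 6*y^3 - 46*sqrt(2)*y^2 - 14*y^2 + 259*y + 147*sqrt(2)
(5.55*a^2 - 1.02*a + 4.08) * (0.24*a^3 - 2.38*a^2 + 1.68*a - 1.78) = 1.332*a^5 - 13.4538*a^4 + 12.7308*a^3 - 21.303*a^2 + 8.67*a - 7.2624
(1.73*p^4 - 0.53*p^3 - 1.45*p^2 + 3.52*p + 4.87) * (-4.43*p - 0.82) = -7.6639*p^5 + 0.9293*p^4 + 6.8581*p^3 - 14.4046*p^2 - 24.4605*p - 3.9934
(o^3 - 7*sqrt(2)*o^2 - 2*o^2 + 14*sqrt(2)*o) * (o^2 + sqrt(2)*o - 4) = o^5 - 6*sqrt(2)*o^4 - 2*o^4 - 18*o^3 + 12*sqrt(2)*o^3 + 36*o^2 + 28*sqrt(2)*o^2 - 56*sqrt(2)*o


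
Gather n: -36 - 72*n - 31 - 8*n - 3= -80*n - 70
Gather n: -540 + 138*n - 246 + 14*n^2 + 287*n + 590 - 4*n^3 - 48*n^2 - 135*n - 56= -4*n^3 - 34*n^2 + 290*n - 252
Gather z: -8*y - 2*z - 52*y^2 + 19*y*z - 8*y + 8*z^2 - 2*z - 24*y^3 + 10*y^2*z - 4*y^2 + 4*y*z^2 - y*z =-24*y^3 - 56*y^2 - 16*y + z^2*(4*y + 8) + z*(10*y^2 + 18*y - 4)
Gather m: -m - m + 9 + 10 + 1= 20 - 2*m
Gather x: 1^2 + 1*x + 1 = x + 2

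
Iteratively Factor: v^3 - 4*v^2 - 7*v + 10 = (v + 2)*(v^2 - 6*v + 5) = (v - 5)*(v + 2)*(v - 1)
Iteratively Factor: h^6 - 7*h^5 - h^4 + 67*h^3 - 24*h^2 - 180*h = (h - 3)*(h^5 - 4*h^4 - 13*h^3 + 28*h^2 + 60*h) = (h - 3)*(h + 2)*(h^4 - 6*h^3 - h^2 + 30*h) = (h - 3)^2*(h + 2)*(h^3 - 3*h^2 - 10*h) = (h - 5)*(h - 3)^2*(h + 2)*(h^2 + 2*h) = h*(h - 5)*(h - 3)^2*(h + 2)*(h + 2)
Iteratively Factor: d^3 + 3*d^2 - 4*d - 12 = (d + 2)*(d^2 + d - 6) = (d - 2)*(d + 2)*(d + 3)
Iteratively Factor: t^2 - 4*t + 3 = (t - 1)*(t - 3)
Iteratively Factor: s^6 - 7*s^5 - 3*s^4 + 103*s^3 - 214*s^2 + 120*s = (s - 5)*(s^5 - 2*s^4 - 13*s^3 + 38*s^2 - 24*s) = s*(s - 5)*(s^4 - 2*s^3 - 13*s^2 + 38*s - 24) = s*(s - 5)*(s - 3)*(s^3 + s^2 - 10*s + 8) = s*(s - 5)*(s - 3)*(s - 1)*(s^2 + 2*s - 8) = s*(s - 5)*(s - 3)*(s - 2)*(s - 1)*(s + 4)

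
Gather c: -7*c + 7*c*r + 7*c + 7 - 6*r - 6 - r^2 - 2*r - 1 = 7*c*r - r^2 - 8*r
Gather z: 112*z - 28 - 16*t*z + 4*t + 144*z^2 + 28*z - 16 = 4*t + 144*z^2 + z*(140 - 16*t) - 44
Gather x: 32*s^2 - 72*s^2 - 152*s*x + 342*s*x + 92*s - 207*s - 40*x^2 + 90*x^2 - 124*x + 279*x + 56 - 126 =-40*s^2 - 115*s + 50*x^2 + x*(190*s + 155) - 70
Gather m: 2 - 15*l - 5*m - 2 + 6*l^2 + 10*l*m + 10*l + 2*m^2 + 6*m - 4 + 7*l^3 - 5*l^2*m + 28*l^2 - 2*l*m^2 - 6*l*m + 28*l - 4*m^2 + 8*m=7*l^3 + 34*l^2 + 23*l + m^2*(-2*l - 2) + m*(-5*l^2 + 4*l + 9) - 4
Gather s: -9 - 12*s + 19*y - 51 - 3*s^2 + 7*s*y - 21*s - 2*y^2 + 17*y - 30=-3*s^2 + s*(7*y - 33) - 2*y^2 + 36*y - 90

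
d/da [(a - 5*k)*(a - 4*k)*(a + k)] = 3*a^2 - 16*a*k + 11*k^2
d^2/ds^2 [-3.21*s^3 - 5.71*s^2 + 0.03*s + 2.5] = -19.26*s - 11.42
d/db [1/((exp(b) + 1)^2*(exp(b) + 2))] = -(3*exp(b) + 5)*exp(b)/((exp(b) + 1)^3*(exp(b) + 2)^2)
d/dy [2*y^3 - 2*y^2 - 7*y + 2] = 6*y^2 - 4*y - 7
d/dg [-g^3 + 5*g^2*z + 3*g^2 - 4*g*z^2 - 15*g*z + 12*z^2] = -3*g^2 + 10*g*z + 6*g - 4*z^2 - 15*z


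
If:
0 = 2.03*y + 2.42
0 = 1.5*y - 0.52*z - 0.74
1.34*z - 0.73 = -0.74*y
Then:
No Solution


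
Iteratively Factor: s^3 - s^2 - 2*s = (s)*(s^2 - s - 2) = s*(s - 2)*(s + 1)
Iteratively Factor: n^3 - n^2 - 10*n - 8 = (n + 1)*(n^2 - 2*n - 8) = (n - 4)*(n + 1)*(n + 2)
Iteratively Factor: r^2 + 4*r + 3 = (r + 1)*(r + 3)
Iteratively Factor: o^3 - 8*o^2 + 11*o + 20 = (o - 5)*(o^2 - 3*o - 4) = (o - 5)*(o + 1)*(o - 4)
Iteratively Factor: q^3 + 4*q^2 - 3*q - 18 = (q + 3)*(q^2 + q - 6) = (q - 2)*(q + 3)*(q + 3)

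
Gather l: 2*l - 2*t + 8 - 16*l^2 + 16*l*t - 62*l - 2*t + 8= -16*l^2 + l*(16*t - 60) - 4*t + 16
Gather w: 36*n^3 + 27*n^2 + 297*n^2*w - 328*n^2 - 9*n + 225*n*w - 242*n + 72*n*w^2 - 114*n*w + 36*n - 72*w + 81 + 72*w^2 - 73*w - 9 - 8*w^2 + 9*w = 36*n^3 - 301*n^2 - 215*n + w^2*(72*n + 64) + w*(297*n^2 + 111*n - 136) + 72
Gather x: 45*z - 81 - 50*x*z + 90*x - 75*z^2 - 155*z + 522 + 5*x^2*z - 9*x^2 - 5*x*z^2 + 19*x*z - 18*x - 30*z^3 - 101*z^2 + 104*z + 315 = x^2*(5*z - 9) + x*(-5*z^2 - 31*z + 72) - 30*z^3 - 176*z^2 - 6*z + 756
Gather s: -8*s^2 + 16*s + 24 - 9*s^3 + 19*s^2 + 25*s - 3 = -9*s^3 + 11*s^2 + 41*s + 21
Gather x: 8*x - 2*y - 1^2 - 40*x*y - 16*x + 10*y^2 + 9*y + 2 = x*(-40*y - 8) + 10*y^2 + 7*y + 1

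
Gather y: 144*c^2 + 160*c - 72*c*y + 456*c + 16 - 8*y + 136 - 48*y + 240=144*c^2 + 616*c + y*(-72*c - 56) + 392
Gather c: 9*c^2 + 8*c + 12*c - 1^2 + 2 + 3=9*c^2 + 20*c + 4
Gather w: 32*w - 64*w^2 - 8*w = -64*w^2 + 24*w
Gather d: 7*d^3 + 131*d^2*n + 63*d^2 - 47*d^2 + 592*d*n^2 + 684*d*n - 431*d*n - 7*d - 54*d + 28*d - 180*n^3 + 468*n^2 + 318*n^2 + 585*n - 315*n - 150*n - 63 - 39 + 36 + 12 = 7*d^3 + d^2*(131*n + 16) + d*(592*n^2 + 253*n - 33) - 180*n^3 + 786*n^2 + 120*n - 54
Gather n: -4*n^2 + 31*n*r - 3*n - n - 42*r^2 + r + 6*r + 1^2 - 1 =-4*n^2 + n*(31*r - 4) - 42*r^2 + 7*r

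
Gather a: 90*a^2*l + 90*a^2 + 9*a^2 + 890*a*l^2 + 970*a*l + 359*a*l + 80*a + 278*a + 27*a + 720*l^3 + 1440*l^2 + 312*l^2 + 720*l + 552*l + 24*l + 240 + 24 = a^2*(90*l + 99) + a*(890*l^2 + 1329*l + 385) + 720*l^3 + 1752*l^2 + 1296*l + 264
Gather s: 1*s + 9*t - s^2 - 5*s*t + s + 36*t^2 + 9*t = -s^2 + s*(2 - 5*t) + 36*t^2 + 18*t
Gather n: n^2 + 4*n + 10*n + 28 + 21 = n^2 + 14*n + 49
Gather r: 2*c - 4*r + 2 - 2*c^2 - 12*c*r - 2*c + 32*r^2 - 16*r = -2*c^2 + 32*r^2 + r*(-12*c - 20) + 2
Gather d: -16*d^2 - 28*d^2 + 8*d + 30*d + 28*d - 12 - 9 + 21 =-44*d^2 + 66*d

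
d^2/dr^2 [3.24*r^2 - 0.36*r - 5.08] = 6.48000000000000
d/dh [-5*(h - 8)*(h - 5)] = 65 - 10*h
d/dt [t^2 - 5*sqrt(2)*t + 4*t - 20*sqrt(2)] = 2*t - 5*sqrt(2) + 4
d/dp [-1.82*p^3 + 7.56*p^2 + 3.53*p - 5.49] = -5.46*p^2 + 15.12*p + 3.53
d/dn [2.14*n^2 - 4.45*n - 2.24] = 4.28*n - 4.45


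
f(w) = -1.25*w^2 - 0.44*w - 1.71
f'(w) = -2.5*w - 0.44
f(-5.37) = -35.39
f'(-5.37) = 12.98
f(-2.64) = -9.26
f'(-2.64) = 6.16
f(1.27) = -4.28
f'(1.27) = -3.62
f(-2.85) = -10.61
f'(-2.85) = 6.68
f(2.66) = -11.72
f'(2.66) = -7.09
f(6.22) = -52.81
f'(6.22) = -15.99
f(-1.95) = -5.61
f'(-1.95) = 4.44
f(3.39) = -17.57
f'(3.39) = -8.92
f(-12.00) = -176.43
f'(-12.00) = 29.56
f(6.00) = -49.35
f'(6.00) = -15.44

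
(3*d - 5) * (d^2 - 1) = 3*d^3 - 5*d^2 - 3*d + 5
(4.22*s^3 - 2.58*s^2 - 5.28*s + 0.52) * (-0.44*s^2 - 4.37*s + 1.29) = -1.8568*s^5 - 17.3062*s^4 + 19.0416*s^3 + 19.5166*s^2 - 9.0836*s + 0.6708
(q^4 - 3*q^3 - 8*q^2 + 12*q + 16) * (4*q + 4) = 4*q^5 - 8*q^4 - 44*q^3 + 16*q^2 + 112*q + 64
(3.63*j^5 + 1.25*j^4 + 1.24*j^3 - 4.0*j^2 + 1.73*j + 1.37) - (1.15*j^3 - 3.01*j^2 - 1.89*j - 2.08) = 3.63*j^5 + 1.25*j^4 + 0.0900000000000001*j^3 - 0.99*j^2 + 3.62*j + 3.45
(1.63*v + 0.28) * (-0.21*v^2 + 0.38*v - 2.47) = -0.3423*v^3 + 0.5606*v^2 - 3.9197*v - 0.6916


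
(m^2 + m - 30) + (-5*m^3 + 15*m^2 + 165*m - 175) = -5*m^3 + 16*m^2 + 166*m - 205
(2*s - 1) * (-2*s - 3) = -4*s^2 - 4*s + 3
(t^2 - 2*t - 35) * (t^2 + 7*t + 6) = t^4 + 5*t^3 - 43*t^2 - 257*t - 210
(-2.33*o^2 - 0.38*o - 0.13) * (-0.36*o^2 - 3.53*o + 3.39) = 0.8388*o^4 + 8.3617*o^3 - 6.5105*o^2 - 0.8293*o - 0.4407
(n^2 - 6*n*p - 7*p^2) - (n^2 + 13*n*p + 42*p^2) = -19*n*p - 49*p^2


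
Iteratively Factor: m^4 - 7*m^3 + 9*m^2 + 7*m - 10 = (m - 5)*(m^3 - 2*m^2 - m + 2) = (m - 5)*(m - 1)*(m^2 - m - 2) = (m - 5)*(m - 1)*(m + 1)*(m - 2)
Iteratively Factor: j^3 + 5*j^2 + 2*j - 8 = (j + 2)*(j^2 + 3*j - 4) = (j + 2)*(j + 4)*(j - 1)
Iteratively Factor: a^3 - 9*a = (a)*(a^2 - 9) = a*(a - 3)*(a + 3)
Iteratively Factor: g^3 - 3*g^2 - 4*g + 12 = (g - 3)*(g^2 - 4) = (g - 3)*(g + 2)*(g - 2)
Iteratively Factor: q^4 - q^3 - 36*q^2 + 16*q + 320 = (q - 4)*(q^3 + 3*q^2 - 24*q - 80) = (q - 4)*(q + 4)*(q^2 - q - 20) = (q - 5)*(q - 4)*(q + 4)*(q + 4)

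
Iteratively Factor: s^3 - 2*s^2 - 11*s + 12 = (s - 4)*(s^2 + 2*s - 3) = (s - 4)*(s - 1)*(s + 3)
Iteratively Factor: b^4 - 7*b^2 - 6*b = (b + 2)*(b^3 - 2*b^2 - 3*b) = (b - 3)*(b + 2)*(b^2 + b) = (b - 3)*(b + 1)*(b + 2)*(b)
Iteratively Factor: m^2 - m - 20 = (m + 4)*(m - 5)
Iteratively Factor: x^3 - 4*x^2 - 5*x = (x - 5)*(x^2 + x) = x*(x - 5)*(x + 1)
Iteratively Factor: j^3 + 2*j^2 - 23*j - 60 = (j + 3)*(j^2 - j - 20) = (j - 5)*(j + 3)*(j + 4)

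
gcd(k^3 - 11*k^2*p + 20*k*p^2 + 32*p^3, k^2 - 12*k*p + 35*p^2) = 1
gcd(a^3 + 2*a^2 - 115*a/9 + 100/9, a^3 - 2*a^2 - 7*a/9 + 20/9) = a^2 - 3*a + 20/9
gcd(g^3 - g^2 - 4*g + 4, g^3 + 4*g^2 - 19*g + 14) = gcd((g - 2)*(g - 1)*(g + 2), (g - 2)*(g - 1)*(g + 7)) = g^2 - 3*g + 2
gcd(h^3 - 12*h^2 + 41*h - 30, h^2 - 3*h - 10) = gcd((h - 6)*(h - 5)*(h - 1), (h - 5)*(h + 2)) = h - 5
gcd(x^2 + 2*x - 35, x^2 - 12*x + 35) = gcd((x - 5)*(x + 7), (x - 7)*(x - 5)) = x - 5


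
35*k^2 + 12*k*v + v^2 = (5*k + v)*(7*k + v)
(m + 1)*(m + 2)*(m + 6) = m^3 + 9*m^2 + 20*m + 12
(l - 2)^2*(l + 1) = l^3 - 3*l^2 + 4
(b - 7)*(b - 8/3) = b^2 - 29*b/3 + 56/3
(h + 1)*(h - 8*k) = h^2 - 8*h*k + h - 8*k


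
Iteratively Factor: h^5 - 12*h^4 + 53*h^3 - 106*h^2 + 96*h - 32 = (h - 2)*(h^4 - 10*h^3 + 33*h^2 - 40*h + 16) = (h - 4)*(h - 2)*(h^3 - 6*h^2 + 9*h - 4) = (h - 4)^2*(h - 2)*(h^2 - 2*h + 1) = (h - 4)^2*(h - 2)*(h - 1)*(h - 1)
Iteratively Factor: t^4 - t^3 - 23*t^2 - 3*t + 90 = (t - 5)*(t^3 + 4*t^2 - 3*t - 18) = (t - 5)*(t + 3)*(t^2 + t - 6) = (t - 5)*(t + 3)^2*(t - 2)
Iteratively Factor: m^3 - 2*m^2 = (m)*(m^2 - 2*m) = m^2*(m - 2)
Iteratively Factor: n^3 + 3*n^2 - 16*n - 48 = (n - 4)*(n^2 + 7*n + 12) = (n - 4)*(n + 4)*(n + 3)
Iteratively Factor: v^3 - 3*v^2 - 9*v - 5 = (v + 1)*(v^2 - 4*v - 5) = (v - 5)*(v + 1)*(v + 1)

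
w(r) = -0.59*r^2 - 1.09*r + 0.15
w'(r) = -1.18*r - 1.09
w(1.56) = -2.99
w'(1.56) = -2.93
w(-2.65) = -1.10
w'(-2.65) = 2.04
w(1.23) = -2.08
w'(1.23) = -2.54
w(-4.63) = -7.45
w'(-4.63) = 4.37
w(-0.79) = 0.64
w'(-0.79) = -0.16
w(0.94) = -1.40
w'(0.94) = -2.20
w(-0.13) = 0.28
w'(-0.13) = -0.94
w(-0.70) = 0.62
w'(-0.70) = -0.26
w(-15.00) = -116.25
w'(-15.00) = 16.61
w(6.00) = -27.63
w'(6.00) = -8.17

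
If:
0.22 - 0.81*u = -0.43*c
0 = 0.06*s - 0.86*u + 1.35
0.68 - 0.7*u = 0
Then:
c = 1.32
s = -8.58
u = 0.97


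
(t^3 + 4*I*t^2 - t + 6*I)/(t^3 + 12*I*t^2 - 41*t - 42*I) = (t - I)/(t + 7*I)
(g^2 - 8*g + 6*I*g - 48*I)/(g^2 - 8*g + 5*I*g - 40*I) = (g + 6*I)/(g + 5*I)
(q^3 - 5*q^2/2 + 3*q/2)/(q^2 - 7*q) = (2*q^2 - 5*q + 3)/(2*(q - 7))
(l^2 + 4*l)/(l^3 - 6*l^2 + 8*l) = (l + 4)/(l^2 - 6*l + 8)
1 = 1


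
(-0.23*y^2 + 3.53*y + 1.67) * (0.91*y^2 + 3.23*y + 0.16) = -0.2093*y^4 + 2.4694*y^3 + 12.8848*y^2 + 5.9589*y + 0.2672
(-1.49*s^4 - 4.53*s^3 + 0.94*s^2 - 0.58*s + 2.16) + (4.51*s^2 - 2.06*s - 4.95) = -1.49*s^4 - 4.53*s^3 + 5.45*s^2 - 2.64*s - 2.79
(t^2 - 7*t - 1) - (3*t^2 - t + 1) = -2*t^2 - 6*t - 2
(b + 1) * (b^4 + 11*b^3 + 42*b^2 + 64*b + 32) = b^5 + 12*b^4 + 53*b^3 + 106*b^2 + 96*b + 32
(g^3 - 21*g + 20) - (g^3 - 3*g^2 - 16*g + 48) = 3*g^2 - 5*g - 28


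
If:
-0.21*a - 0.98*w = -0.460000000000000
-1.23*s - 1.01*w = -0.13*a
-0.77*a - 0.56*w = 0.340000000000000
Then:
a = -0.93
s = -0.65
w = 0.67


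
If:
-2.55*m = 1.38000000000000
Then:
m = -0.54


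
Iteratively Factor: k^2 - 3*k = (k)*(k - 3)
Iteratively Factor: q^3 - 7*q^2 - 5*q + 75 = (q - 5)*(q^2 - 2*q - 15) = (q - 5)*(q + 3)*(q - 5)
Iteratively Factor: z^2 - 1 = (z - 1)*(z + 1)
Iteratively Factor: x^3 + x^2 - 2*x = (x - 1)*(x^2 + 2*x) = x*(x - 1)*(x + 2)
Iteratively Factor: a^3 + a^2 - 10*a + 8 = (a - 2)*(a^2 + 3*a - 4) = (a - 2)*(a + 4)*(a - 1)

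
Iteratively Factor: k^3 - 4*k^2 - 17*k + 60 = (k - 3)*(k^2 - k - 20) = (k - 5)*(k - 3)*(k + 4)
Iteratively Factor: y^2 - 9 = (y - 3)*(y + 3)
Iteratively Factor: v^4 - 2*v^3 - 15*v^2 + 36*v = (v)*(v^3 - 2*v^2 - 15*v + 36) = v*(v - 3)*(v^2 + v - 12) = v*(v - 3)*(v + 4)*(v - 3)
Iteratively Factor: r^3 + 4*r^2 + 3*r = (r + 1)*(r^2 + 3*r) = r*(r + 1)*(r + 3)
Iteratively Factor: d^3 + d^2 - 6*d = (d - 2)*(d^2 + 3*d) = (d - 2)*(d + 3)*(d)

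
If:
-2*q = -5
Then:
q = 5/2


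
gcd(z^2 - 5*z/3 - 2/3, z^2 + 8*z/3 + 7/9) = z + 1/3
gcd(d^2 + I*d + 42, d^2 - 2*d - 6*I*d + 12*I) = d - 6*I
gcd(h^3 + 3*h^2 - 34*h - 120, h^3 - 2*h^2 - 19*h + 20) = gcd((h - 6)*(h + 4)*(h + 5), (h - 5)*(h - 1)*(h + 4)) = h + 4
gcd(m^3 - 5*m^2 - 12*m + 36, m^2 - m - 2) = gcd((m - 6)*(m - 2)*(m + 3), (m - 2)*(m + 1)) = m - 2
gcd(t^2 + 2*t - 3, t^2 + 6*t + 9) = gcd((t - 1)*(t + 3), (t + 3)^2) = t + 3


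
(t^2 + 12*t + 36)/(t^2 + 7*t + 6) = (t + 6)/(t + 1)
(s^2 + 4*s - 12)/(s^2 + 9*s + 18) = (s - 2)/(s + 3)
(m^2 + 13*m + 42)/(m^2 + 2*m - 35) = (m + 6)/(m - 5)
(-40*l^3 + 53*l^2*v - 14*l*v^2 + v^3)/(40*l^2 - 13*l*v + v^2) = -l + v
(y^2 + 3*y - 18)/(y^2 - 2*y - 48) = (y - 3)/(y - 8)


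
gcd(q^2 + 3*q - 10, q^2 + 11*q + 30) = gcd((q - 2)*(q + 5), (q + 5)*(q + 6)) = q + 5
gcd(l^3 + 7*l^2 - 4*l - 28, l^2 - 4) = l^2 - 4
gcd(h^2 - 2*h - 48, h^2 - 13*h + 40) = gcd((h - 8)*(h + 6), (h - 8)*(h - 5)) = h - 8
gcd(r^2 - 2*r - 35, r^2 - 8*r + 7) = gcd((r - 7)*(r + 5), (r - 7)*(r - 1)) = r - 7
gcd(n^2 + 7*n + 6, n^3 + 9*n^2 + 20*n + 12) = n^2 + 7*n + 6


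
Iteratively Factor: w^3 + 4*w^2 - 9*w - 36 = (w - 3)*(w^2 + 7*w + 12) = (w - 3)*(w + 4)*(w + 3)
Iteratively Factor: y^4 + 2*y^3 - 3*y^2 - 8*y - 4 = (y - 2)*(y^3 + 4*y^2 + 5*y + 2) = (y - 2)*(y + 1)*(y^2 + 3*y + 2) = (y - 2)*(y + 1)*(y + 2)*(y + 1)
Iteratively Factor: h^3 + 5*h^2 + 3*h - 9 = (h - 1)*(h^2 + 6*h + 9) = (h - 1)*(h + 3)*(h + 3)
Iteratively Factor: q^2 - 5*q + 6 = (q - 2)*(q - 3)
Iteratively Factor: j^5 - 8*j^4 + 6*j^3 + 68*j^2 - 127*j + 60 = (j - 1)*(j^4 - 7*j^3 - j^2 + 67*j - 60) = (j - 1)^2*(j^3 - 6*j^2 - 7*j + 60) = (j - 4)*(j - 1)^2*(j^2 - 2*j - 15) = (j - 4)*(j - 1)^2*(j + 3)*(j - 5)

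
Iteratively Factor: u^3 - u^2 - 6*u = (u)*(u^2 - u - 6) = u*(u + 2)*(u - 3)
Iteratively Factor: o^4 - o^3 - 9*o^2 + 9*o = (o - 3)*(o^3 + 2*o^2 - 3*o) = (o - 3)*(o + 3)*(o^2 - o) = o*(o - 3)*(o + 3)*(o - 1)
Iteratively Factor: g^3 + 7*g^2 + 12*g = (g + 3)*(g^2 + 4*g) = g*(g + 3)*(g + 4)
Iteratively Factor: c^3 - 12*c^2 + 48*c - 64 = (c - 4)*(c^2 - 8*c + 16) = (c - 4)^2*(c - 4)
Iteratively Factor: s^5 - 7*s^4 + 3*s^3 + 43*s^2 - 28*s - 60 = (s - 3)*(s^4 - 4*s^3 - 9*s^2 + 16*s + 20) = (s - 3)*(s + 1)*(s^3 - 5*s^2 - 4*s + 20) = (s - 3)*(s + 1)*(s + 2)*(s^2 - 7*s + 10) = (s - 5)*(s - 3)*(s + 1)*(s + 2)*(s - 2)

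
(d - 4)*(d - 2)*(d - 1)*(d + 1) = d^4 - 6*d^3 + 7*d^2 + 6*d - 8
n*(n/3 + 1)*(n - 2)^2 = n^4/3 - n^3/3 - 8*n^2/3 + 4*n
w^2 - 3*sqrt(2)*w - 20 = (w - 5*sqrt(2))*(w + 2*sqrt(2))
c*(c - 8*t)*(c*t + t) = c^3*t - 8*c^2*t^2 + c^2*t - 8*c*t^2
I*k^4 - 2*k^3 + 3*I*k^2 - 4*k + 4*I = (k - I)*(k + 2*I)^2*(I*k + 1)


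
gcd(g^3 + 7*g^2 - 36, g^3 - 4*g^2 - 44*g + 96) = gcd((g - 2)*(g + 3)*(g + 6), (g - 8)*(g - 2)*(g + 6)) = g^2 + 4*g - 12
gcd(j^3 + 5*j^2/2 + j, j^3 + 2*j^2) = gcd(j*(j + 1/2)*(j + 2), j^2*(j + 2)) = j^2 + 2*j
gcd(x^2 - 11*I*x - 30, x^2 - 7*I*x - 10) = x - 5*I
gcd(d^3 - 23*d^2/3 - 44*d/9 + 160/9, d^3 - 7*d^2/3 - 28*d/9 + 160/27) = d^2 + d/3 - 20/9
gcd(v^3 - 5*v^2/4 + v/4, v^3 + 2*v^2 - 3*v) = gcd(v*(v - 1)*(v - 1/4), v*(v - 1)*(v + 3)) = v^2 - v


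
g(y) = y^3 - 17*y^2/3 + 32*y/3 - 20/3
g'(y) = 3*y^2 - 34*y/3 + 32/3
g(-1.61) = -42.70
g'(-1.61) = 36.69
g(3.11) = 1.78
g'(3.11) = 4.44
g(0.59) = -2.14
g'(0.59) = 5.02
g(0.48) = -2.74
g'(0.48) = 5.92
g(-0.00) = -6.67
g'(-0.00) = 10.67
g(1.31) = -0.17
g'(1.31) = 0.97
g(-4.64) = -278.06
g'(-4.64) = 127.84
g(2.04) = 0.00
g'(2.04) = 0.03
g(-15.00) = -4816.67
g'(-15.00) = 855.67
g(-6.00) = -490.67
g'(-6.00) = 186.67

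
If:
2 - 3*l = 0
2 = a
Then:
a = 2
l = 2/3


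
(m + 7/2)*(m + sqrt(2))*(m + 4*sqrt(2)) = m^3 + 7*m^2/2 + 5*sqrt(2)*m^2 + 8*m + 35*sqrt(2)*m/2 + 28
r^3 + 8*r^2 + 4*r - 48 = (r - 2)*(r + 4)*(r + 6)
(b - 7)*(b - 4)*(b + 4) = b^3 - 7*b^2 - 16*b + 112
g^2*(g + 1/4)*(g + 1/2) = g^4 + 3*g^3/4 + g^2/8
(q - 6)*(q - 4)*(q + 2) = q^3 - 8*q^2 + 4*q + 48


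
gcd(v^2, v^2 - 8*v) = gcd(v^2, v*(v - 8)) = v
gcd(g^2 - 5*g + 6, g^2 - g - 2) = g - 2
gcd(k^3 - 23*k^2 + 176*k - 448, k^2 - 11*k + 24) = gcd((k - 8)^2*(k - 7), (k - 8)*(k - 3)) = k - 8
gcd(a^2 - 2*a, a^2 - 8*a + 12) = a - 2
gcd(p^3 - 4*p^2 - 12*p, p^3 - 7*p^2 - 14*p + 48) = 1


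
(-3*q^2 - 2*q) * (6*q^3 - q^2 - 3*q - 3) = -18*q^5 - 9*q^4 + 11*q^3 + 15*q^2 + 6*q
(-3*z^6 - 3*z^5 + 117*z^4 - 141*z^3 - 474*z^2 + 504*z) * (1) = -3*z^6 - 3*z^5 + 117*z^4 - 141*z^3 - 474*z^2 + 504*z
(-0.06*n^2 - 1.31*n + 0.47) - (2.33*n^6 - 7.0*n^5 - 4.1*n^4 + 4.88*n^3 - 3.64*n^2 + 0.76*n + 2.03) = -2.33*n^6 + 7.0*n^5 + 4.1*n^4 - 4.88*n^3 + 3.58*n^2 - 2.07*n - 1.56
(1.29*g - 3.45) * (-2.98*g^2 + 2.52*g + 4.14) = -3.8442*g^3 + 13.5318*g^2 - 3.3534*g - 14.283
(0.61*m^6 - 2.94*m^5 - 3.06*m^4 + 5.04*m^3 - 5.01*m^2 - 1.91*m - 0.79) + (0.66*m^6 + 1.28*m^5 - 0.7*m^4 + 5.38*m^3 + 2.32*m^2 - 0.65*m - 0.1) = 1.27*m^6 - 1.66*m^5 - 3.76*m^4 + 10.42*m^3 - 2.69*m^2 - 2.56*m - 0.89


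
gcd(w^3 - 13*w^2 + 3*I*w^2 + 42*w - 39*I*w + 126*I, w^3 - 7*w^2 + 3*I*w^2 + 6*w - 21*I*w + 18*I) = w^2 + w*(-6 + 3*I) - 18*I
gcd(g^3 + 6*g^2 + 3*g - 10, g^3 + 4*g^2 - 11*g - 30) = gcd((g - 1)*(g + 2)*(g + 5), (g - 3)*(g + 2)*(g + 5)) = g^2 + 7*g + 10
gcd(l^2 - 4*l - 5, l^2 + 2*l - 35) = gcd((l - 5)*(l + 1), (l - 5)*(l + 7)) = l - 5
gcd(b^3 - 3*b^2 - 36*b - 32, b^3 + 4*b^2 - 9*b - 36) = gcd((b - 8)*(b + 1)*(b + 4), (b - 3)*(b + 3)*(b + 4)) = b + 4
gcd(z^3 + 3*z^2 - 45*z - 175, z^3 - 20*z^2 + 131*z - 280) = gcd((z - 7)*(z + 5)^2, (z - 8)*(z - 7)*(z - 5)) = z - 7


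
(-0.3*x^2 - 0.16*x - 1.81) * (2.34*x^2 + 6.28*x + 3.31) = -0.702*x^4 - 2.2584*x^3 - 6.2332*x^2 - 11.8964*x - 5.9911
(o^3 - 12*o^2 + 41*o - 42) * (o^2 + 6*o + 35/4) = o^5 - 6*o^4 - 89*o^3/4 + 99*o^2 + 427*o/4 - 735/2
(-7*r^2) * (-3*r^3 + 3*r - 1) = 21*r^5 - 21*r^3 + 7*r^2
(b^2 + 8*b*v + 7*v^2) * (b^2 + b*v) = b^4 + 9*b^3*v + 15*b^2*v^2 + 7*b*v^3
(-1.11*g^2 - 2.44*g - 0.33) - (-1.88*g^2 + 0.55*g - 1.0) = 0.77*g^2 - 2.99*g + 0.67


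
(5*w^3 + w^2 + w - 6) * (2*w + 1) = 10*w^4 + 7*w^3 + 3*w^2 - 11*w - 6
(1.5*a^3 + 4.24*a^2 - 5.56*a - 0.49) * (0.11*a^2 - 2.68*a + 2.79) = 0.165*a^5 - 3.5536*a^4 - 7.7898*a^3 + 26.6765*a^2 - 14.1992*a - 1.3671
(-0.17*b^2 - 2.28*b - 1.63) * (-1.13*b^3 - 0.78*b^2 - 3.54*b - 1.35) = 0.1921*b^5 + 2.709*b^4 + 4.2221*b^3 + 9.5721*b^2 + 8.8482*b + 2.2005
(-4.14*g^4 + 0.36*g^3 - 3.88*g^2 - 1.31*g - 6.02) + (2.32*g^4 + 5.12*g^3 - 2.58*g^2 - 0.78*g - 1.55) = -1.82*g^4 + 5.48*g^3 - 6.46*g^2 - 2.09*g - 7.57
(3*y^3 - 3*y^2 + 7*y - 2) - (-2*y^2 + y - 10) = 3*y^3 - y^2 + 6*y + 8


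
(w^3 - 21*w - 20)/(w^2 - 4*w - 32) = (w^2 - 4*w - 5)/(w - 8)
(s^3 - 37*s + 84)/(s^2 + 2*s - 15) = (s^2 + 3*s - 28)/(s + 5)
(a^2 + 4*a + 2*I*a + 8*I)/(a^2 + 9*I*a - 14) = (a + 4)/(a + 7*I)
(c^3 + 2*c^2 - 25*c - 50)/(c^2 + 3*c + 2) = (c^2 - 25)/(c + 1)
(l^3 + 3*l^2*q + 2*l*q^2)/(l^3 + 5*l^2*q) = (l^2 + 3*l*q + 2*q^2)/(l*(l + 5*q))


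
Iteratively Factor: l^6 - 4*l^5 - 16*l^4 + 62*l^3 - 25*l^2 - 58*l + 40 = (l - 5)*(l^5 + l^4 - 11*l^3 + 7*l^2 + 10*l - 8) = (l - 5)*(l - 1)*(l^4 + 2*l^3 - 9*l^2 - 2*l + 8) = (l - 5)*(l - 1)^2*(l^3 + 3*l^2 - 6*l - 8) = (l - 5)*(l - 2)*(l - 1)^2*(l^2 + 5*l + 4) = (l - 5)*(l - 2)*(l - 1)^2*(l + 4)*(l + 1)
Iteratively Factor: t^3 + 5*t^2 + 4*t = (t + 4)*(t^2 + t) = t*(t + 4)*(t + 1)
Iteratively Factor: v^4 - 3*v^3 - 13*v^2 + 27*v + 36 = (v + 3)*(v^3 - 6*v^2 + 5*v + 12) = (v + 1)*(v + 3)*(v^2 - 7*v + 12) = (v - 3)*(v + 1)*(v + 3)*(v - 4)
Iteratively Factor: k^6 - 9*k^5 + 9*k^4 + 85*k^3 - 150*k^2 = (k - 5)*(k^5 - 4*k^4 - 11*k^3 + 30*k^2) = (k - 5)^2*(k^4 + k^3 - 6*k^2) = k*(k - 5)^2*(k^3 + k^2 - 6*k) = k*(k - 5)^2*(k - 2)*(k^2 + 3*k) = k*(k - 5)^2*(k - 2)*(k + 3)*(k)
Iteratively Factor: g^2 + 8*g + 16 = (g + 4)*(g + 4)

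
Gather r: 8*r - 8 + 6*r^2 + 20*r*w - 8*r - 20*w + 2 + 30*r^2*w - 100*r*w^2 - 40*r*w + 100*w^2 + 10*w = r^2*(30*w + 6) + r*(-100*w^2 - 20*w) + 100*w^2 - 10*w - 6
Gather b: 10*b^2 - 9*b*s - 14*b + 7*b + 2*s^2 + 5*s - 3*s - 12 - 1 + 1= 10*b^2 + b*(-9*s - 7) + 2*s^2 + 2*s - 12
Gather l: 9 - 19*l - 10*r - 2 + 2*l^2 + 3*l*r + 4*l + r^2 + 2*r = 2*l^2 + l*(3*r - 15) + r^2 - 8*r + 7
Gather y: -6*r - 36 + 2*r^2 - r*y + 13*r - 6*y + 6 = 2*r^2 + 7*r + y*(-r - 6) - 30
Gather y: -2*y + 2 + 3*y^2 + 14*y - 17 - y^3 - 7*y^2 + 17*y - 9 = -y^3 - 4*y^2 + 29*y - 24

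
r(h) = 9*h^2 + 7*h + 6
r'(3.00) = 61.00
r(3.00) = 108.00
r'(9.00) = 169.00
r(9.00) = 798.00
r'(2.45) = 51.10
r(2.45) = 77.17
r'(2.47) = 51.46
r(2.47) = 78.20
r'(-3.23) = -51.14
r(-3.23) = 77.29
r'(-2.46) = -37.28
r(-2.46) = 43.24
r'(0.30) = 12.40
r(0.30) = 8.91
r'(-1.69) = -23.42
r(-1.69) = 19.87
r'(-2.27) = -33.86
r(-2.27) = 36.49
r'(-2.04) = -29.72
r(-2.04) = 29.17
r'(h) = 18*h + 7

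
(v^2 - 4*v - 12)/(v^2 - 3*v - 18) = (v + 2)/(v + 3)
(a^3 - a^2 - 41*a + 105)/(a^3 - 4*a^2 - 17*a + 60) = (a + 7)/(a + 4)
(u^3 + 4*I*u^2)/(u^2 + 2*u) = u*(u + 4*I)/(u + 2)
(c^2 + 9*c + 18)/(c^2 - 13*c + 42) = (c^2 + 9*c + 18)/(c^2 - 13*c + 42)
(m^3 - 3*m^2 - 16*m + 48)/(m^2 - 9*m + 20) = (m^2 + m - 12)/(m - 5)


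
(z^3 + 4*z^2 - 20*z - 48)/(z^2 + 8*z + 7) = (z^3 + 4*z^2 - 20*z - 48)/(z^2 + 8*z + 7)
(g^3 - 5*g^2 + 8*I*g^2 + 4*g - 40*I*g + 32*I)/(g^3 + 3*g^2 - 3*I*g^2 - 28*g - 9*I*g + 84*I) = (g^2 + g*(-1 + 8*I) - 8*I)/(g^2 + g*(7 - 3*I) - 21*I)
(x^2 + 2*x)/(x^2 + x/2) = 2*(x + 2)/(2*x + 1)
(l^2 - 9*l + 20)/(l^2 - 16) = (l - 5)/(l + 4)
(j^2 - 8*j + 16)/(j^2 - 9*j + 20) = (j - 4)/(j - 5)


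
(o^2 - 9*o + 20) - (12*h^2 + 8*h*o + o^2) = -12*h^2 - 8*h*o - 9*o + 20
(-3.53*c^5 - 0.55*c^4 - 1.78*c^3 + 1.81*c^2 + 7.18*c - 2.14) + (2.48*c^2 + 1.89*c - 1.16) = -3.53*c^5 - 0.55*c^4 - 1.78*c^3 + 4.29*c^2 + 9.07*c - 3.3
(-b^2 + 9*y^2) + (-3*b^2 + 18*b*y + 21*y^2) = -4*b^2 + 18*b*y + 30*y^2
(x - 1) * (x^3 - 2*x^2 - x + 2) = x^4 - 3*x^3 + x^2 + 3*x - 2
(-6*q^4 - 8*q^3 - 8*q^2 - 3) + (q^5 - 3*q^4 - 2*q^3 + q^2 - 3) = q^5 - 9*q^4 - 10*q^3 - 7*q^2 - 6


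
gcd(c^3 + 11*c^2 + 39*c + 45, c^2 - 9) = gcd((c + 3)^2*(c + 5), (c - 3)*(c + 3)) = c + 3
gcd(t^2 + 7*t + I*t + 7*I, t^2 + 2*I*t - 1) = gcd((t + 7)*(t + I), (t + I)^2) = t + I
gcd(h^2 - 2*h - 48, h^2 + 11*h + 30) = h + 6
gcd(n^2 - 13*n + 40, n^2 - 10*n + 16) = n - 8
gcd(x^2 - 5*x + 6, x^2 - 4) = x - 2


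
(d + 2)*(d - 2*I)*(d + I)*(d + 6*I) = d^4 + 2*d^3 + 5*I*d^3 + 8*d^2 + 10*I*d^2 + 16*d + 12*I*d + 24*I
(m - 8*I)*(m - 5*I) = m^2 - 13*I*m - 40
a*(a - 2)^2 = a^3 - 4*a^2 + 4*a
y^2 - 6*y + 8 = (y - 4)*(y - 2)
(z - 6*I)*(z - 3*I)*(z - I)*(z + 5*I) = z^4 - 5*I*z^3 + 23*z^2 - 117*I*z - 90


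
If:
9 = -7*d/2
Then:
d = -18/7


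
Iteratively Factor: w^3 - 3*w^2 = (w - 3)*(w^2) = w*(w - 3)*(w)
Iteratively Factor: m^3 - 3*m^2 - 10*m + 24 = (m + 3)*(m^2 - 6*m + 8) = (m - 2)*(m + 3)*(m - 4)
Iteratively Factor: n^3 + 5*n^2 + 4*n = (n + 1)*(n^2 + 4*n) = n*(n + 1)*(n + 4)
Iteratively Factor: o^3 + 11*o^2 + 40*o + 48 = (o + 3)*(o^2 + 8*o + 16) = (o + 3)*(o + 4)*(o + 4)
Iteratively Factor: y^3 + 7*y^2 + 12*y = (y)*(y^2 + 7*y + 12) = y*(y + 4)*(y + 3)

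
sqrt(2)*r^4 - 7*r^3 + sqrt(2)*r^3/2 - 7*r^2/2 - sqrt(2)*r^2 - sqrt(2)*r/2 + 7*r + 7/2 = (r - 1)*(r + 1)*(r - 7*sqrt(2)/2)*(sqrt(2)*r + sqrt(2)/2)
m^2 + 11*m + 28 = (m + 4)*(m + 7)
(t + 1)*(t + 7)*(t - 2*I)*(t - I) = t^4 + 8*t^3 - 3*I*t^3 + 5*t^2 - 24*I*t^2 - 16*t - 21*I*t - 14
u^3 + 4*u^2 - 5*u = u*(u - 1)*(u + 5)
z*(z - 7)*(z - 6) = z^3 - 13*z^2 + 42*z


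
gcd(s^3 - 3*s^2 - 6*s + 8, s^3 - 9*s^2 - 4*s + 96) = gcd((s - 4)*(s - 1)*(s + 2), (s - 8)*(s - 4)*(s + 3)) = s - 4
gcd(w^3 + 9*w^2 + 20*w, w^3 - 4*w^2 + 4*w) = w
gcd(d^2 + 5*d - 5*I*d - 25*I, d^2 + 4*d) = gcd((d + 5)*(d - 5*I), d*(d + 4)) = 1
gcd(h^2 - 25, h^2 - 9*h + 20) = h - 5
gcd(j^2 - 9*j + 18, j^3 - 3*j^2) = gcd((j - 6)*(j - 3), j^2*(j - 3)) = j - 3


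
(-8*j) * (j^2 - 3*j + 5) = -8*j^3 + 24*j^2 - 40*j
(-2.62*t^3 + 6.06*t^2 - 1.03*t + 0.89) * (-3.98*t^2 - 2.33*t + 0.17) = 10.4276*t^5 - 18.0142*t^4 - 10.4658*t^3 - 0.1121*t^2 - 2.2488*t + 0.1513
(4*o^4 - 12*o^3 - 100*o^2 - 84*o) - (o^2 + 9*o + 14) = 4*o^4 - 12*o^3 - 101*o^2 - 93*o - 14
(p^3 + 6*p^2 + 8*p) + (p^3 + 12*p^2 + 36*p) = 2*p^3 + 18*p^2 + 44*p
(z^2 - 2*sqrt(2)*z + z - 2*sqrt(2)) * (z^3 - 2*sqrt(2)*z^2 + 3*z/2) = z^5 - 4*sqrt(2)*z^4 + z^4 - 4*sqrt(2)*z^3 + 19*z^3/2 - 3*sqrt(2)*z^2 + 19*z^2/2 - 3*sqrt(2)*z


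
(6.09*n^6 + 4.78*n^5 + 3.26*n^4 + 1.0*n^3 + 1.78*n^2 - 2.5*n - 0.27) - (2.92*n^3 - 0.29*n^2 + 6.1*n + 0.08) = 6.09*n^6 + 4.78*n^5 + 3.26*n^4 - 1.92*n^3 + 2.07*n^2 - 8.6*n - 0.35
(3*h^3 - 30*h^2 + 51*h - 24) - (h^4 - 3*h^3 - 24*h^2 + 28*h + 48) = -h^4 + 6*h^3 - 6*h^2 + 23*h - 72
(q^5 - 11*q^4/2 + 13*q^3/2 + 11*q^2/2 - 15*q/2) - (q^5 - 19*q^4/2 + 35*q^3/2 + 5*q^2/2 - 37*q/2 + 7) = 4*q^4 - 11*q^3 + 3*q^2 + 11*q - 7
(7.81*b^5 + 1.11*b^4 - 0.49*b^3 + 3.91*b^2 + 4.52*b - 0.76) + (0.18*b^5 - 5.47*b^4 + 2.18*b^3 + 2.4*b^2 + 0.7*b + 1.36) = 7.99*b^5 - 4.36*b^4 + 1.69*b^3 + 6.31*b^2 + 5.22*b + 0.6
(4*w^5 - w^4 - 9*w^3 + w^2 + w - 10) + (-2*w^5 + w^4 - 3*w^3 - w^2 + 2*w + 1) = 2*w^5 - 12*w^3 + 3*w - 9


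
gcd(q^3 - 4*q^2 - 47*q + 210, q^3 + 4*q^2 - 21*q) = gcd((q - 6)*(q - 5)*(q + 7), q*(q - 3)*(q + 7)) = q + 7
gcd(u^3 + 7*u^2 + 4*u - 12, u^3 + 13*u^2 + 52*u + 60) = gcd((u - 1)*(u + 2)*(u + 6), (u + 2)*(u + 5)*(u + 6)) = u^2 + 8*u + 12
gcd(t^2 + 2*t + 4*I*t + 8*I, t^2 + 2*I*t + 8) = t + 4*I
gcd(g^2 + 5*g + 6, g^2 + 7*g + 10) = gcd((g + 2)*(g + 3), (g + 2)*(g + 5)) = g + 2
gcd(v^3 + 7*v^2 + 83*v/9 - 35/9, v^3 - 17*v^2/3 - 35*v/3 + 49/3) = v + 7/3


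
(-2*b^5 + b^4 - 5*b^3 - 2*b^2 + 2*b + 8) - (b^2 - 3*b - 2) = -2*b^5 + b^4 - 5*b^3 - 3*b^2 + 5*b + 10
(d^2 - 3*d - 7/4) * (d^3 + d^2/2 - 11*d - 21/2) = d^5 - 5*d^4/2 - 57*d^3/4 + 173*d^2/8 + 203*d/4 + 147/8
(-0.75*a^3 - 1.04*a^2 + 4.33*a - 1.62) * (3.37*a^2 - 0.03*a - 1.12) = -2.5275*a^5 - 3.4823*a^4 + 15.4633*a^3 - 4.4245*a^2 - 4.801*a + 1.8144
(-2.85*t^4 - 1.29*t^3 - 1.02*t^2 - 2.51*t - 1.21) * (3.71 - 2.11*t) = 6.0135*t^5 - 7.8516*t^4 - 2.6337*t^3 + 1.5119*t^2 - 6.759*t - 4.4891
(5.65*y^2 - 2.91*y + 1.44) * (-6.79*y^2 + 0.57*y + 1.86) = -38.3635*y^4 + 22.9794*y^3 - 0.927299999999999*y^2 - 4.5918*y + 2.6784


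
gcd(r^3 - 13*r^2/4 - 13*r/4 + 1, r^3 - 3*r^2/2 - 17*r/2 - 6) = r^2 - 3*r - 4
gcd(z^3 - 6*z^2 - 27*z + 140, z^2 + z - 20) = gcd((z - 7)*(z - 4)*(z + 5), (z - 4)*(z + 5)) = z^2 + z - 20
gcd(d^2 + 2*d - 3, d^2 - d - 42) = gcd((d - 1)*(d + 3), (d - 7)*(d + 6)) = 1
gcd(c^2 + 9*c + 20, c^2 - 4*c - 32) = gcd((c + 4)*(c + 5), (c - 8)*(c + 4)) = c + 4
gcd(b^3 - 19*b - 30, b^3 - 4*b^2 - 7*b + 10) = b^2 - 3*b - 10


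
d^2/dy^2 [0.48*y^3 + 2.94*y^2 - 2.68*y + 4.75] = 2.88*y + 5.88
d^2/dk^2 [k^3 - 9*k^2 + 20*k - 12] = 6*k - 18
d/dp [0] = 0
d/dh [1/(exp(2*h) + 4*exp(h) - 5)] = 2*(-exp(h) - 2)*exp(h)/(exp(2*h) + 4*exp(h) - 5)^2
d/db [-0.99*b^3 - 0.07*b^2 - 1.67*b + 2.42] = -2.97*b^2 - 0.14*b - 1.67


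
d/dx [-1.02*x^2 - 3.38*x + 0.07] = -2.04*x - 3.38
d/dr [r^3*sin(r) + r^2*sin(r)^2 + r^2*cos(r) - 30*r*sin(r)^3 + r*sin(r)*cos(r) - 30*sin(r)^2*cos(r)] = r^3*cos(r) + 2*r^2*sin(r) + r^2*sin(2*r) - 41*r*cos(r)/2 + 45*r*cos(3*r)/2 + r - 15*sin(r) + sin(2*r)/2 - 15*sin(3*r)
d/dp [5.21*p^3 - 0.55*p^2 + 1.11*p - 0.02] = 15.63*p^2 - 1.1*p + 1.11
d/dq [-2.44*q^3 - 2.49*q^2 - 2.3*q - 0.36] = -7.32*q^2 - 4.98*q - 2.3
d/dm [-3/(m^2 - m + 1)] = 3*(2*m - 1)/(m^2 - m + 1)^2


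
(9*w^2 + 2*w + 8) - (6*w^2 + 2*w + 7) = 3*w^2 + 1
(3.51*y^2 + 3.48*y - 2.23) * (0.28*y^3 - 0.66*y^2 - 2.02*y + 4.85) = 0.9828*y^5 - 1.3422*y^4 - 10.0114*y^3 + 11.4657*y^2 + 21.3826*y - 10.8155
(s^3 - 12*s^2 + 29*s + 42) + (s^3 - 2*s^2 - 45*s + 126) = 2*s^3 - 14*s^2 - 16*s + 168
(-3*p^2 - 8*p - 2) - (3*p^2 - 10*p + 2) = -6*p^2 + 2*p - 4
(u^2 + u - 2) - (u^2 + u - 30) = 28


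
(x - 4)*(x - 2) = x^2 - 6*x + 8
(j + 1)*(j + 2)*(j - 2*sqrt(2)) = j^3 - 2*sqrt(2)*j^2 + 3*j^2 - 6*sqrt(2)*j + 2*j - 4*sqrt(2)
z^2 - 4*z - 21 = (z - 7)*(z + 3)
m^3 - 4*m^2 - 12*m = m*(m - 6)*(m + 2)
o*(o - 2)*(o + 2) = o^3 - 4*o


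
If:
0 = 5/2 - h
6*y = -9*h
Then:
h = 5/2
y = -15/4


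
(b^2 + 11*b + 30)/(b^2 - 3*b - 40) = (b + 6)/(b - 8)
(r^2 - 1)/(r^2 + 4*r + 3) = (r - 1)/(r + 3)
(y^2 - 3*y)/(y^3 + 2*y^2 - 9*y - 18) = y/(y^2 + 5*y + 6)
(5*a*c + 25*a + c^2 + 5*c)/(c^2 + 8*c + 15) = (5*a + c)/(c + 3)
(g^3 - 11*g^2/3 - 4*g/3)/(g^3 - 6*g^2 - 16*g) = (-3*g^2 + 11*g + 4)/(3*(-g^2 + 6*g + 16))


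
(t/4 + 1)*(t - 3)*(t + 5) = t^3/4 + 3*t^2/2 - 7*t/4 - 15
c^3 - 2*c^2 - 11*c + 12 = (c - 4)*(c - 1)*(c + 3)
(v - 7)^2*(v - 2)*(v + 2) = v^4 - 14*v^3 + 45*v^2 + 56*v - 196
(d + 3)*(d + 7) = d^2 + 10*d + 21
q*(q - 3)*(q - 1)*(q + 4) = q^4 - 13*q^2 + 12*q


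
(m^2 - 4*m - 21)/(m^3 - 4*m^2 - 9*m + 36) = (m - 7)/(m^2 - 7*m + 12)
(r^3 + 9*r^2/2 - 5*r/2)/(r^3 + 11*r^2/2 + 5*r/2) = (2*r - 1)/(2*r + 1)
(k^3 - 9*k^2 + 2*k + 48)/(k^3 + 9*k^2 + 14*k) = (k^2 - 11*k + 24)/(k*(k + 7))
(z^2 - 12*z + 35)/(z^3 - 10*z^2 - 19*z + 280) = (z - 5)/(z^2 - 3*z - 40)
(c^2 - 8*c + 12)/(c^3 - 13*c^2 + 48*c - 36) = (c - 2)/(c^2 - 7*c + 6)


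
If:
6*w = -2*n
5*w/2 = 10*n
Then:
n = 0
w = 0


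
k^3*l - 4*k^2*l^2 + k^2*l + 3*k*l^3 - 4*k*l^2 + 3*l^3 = (k - 3*l)*(k - l)*(k*l + l)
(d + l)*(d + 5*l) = d^2 + 6*d*l + 5*l^2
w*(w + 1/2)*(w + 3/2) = w^3 + 2*w^2 + 3*w/4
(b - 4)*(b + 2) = b^2 - 2*b - 8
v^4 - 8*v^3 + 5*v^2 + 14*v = v*(v - 7)*(v - 2)*(v + 1)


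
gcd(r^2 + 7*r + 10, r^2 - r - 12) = 1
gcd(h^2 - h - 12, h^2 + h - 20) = h - 4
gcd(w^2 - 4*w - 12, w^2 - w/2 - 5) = w + 2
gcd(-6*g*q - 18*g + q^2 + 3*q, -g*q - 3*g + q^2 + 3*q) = q + 3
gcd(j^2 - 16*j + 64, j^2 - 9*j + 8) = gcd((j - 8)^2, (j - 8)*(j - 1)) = j - 8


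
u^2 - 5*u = u*(u - 5)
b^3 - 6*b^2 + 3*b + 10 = (b - 5)*(b - 2)*(b + 1)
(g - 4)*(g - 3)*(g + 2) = g^3 - 5*g^2 - 2*g + 24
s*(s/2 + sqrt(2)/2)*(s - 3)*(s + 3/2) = s^4/2 - 3*s^3/4 + sqrt(2)*s^3/2 - 9*s^2/4 - 3*sqrt(2)*s^2/4 - 9*sqrt(2)*s/4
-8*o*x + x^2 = x*(-8*o + x)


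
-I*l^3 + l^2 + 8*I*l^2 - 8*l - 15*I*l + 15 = (l - 5)*(l - 3)*(-I*l + 1)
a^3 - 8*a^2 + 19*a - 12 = (a - 4)*(a - 3)*(a - 1)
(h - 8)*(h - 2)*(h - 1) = h^3 - 11*h^2 + 26*h - 16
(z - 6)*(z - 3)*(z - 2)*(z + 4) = z^4 - 7*z^3 - 8*z^2 + 108*z - 144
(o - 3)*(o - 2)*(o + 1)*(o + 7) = o^4 + 3*o^3 - 27*o^2 + 13*o + 42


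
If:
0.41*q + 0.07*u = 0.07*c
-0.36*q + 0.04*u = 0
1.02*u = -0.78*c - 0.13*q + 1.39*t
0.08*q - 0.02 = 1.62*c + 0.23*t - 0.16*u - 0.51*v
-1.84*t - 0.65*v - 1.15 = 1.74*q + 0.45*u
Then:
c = -0.26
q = -0.02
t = -0.27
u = -0.16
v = -0.86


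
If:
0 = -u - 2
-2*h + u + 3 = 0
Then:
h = 1/2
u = -2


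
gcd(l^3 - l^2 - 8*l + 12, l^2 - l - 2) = l - 2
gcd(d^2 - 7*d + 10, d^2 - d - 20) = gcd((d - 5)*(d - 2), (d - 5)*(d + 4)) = d - 5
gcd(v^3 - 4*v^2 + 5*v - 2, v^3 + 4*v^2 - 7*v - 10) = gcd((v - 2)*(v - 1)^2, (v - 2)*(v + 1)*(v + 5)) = v - 2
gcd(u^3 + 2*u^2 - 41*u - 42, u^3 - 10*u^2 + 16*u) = 1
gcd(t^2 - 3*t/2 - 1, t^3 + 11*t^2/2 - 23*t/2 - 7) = t^2 - 3*t/2 - 1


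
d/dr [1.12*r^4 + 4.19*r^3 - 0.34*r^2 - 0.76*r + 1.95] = 4.48*r^3 + 12.57*r^2 - 0.68*r - 0.76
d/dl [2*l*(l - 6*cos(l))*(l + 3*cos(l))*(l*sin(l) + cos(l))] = 2*l^4*cos(l) + 6*l^3*sin(l) - 6*l^3*cos(2*l) - 3*l^2*sin(2*l) - 3*l^2*cos(l) - 27*l^2*cos(3*l) + 9*l*sin(l) + 9*l*sin(3*l) - 6*l*cos(2*l) - 6*l - 27*cos(l) - 9*cos(3*l)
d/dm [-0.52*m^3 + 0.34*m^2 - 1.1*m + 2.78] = -1.56*m^2 + 0.68*m - 1.1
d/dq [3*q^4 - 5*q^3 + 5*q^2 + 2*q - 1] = 12*q^3 - 15*q^2 + 10*q + 2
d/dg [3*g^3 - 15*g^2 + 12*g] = 9*g^2 - 30*g + 12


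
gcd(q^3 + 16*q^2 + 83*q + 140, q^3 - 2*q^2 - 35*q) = q + 5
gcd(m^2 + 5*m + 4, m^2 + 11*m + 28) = m + 4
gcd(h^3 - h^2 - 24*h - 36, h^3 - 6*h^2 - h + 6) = h - 6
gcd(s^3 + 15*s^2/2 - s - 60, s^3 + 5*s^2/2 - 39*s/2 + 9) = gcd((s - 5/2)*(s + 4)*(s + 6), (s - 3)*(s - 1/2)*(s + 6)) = s + 6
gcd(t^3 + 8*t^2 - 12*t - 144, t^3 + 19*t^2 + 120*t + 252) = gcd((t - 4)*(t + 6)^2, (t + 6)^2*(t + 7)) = t^2 + 12*t + 36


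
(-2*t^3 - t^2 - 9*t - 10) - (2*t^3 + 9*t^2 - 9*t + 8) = -4*t^3 - 10*t^2 - 18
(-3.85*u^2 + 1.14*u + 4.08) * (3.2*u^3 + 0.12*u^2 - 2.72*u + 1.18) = -12.32*u^5 + 3.186*u^4 + 23.6648*u^3 - 7.1542*u^2 - 9.7524*u + 4.8144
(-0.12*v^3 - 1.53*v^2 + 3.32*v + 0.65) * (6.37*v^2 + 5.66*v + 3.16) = -0.7644*v^5 - 10.4253*v^4 + 12.1094*v^3 + 18.0969*v^2 + 14.1702*v + 2.054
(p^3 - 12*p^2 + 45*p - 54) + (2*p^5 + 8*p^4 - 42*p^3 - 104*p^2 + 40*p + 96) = 2*p^5 + 8*p^4 - 41*p^3 - 116*p^2 + 85*p + 42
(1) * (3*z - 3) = 3*z - 3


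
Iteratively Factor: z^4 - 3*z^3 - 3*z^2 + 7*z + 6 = (z - 3)*(z^3 - 3*z - 2) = (z - 3)*(z + 1)*(z^2 - z - 2) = (z - 3)*(z + 1)^2*(z - 2)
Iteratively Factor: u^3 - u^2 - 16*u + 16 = (u - 1)*(u^2 - 16) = (u - 1)*(u + 4)*(u - 4)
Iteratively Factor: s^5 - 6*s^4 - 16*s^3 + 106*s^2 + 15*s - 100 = (s - 5)*(s^4 - s^3 - 21*s^2 + s + 20) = (s - 5)*(s + 1)*(s^3 - 2*s^2 - 19*s + 20) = (s - 5)*(s - 1)*(s + 1)*(s^2 - s - 20) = (s - 5)*(s - 1)*(s + 1)*(s + 4)*(s - 5)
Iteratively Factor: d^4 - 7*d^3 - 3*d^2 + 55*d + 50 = (d + 1)*(d^3 - 8*d^2 + 5*d + 50) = (d - 5)*(d + 1)*(d^2 - 3*d - 10) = (d - 5)*(d + 1)*(d + 2)*(d - 5)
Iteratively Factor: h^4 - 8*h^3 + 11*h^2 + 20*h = (h + 1)*(h^3 - 9*h^2 + 20*h) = h*(h + 1)*(h^2 - 9*h + 20) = h*(h - 4)*(h + 1)*(h - 5)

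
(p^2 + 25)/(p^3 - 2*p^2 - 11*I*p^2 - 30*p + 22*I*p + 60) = (p + 5*I)/(p^2 + p*(-2 - 6*I) + 12*I)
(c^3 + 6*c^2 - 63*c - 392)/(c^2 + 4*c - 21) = (c^2 - c - 56)/(c - 3)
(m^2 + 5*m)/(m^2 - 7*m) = (m + 5)/(m - 7)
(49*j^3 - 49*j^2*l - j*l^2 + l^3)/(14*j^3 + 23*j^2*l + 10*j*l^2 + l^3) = (7*j^2 - 8*j*l + l^2)/(2*j^2 + 3*j*l + l^2)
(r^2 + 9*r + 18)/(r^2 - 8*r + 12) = (r^2 + 9*r + 18)/(r^2 - 8*r + 12)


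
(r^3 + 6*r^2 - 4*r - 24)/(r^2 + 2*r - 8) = (r^2 + 8*r + 12)/(r + 4)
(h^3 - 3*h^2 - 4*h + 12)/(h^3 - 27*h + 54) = (h^2 - 4)/(h^2 + 3*h - 18)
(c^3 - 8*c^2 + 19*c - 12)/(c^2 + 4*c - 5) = (c^2 - 7*c + 12)/(c + 5)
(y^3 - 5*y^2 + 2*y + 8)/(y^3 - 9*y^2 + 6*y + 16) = (y - 4)/(y - 8)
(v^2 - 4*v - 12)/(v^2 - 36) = (v + 2)/(v + 6)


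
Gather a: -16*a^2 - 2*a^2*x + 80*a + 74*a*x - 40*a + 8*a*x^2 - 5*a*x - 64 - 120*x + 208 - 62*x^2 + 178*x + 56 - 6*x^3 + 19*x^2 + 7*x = a^2*(-2*x - 16) + a*(8*x^2 + 69*x + 40) - 6*x^3 - 43*x^2 + 65*x + 200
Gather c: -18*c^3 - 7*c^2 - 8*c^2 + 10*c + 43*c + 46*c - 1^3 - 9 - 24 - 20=-18*c^3 - 15*c^2 + 99*c - 54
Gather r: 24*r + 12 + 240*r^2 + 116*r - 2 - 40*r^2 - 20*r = 200*r^2 + 120*r + 10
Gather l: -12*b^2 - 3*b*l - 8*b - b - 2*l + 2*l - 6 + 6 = -12*b^2 - 3*b*l - 9*b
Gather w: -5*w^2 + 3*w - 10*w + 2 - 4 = -5*w^2 - 7*w - 2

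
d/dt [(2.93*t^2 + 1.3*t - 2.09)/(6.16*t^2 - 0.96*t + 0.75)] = (-10.8208*t^2 + 30.1438*t - 1.0314)/(37.9456*t^4 - 11.8272*t^3 + 10.1616*t^2 - 1.44*t + 0.5625)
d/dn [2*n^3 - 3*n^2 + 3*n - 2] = 6*n^2 - 6*n + 3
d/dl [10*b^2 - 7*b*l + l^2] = -7*b + 2*l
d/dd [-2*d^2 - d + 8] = -4*d - 1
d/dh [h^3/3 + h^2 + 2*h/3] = h^2 + 2*h + 2/3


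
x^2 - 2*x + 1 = (x - 1)^2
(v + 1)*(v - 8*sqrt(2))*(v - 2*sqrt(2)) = v^3 - 10*sqrt(2)*v^2 + v^2 - 10*sqrt(2)*v + 32*v + 32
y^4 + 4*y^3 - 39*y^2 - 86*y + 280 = (y - 5)*(y - 2)*(y + 4)*(y + 7)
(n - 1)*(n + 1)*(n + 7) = n^3 + 7*n^2 - n - 7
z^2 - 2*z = z*(z - 2)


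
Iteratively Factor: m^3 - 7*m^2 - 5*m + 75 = (m - 5)*(m^2 - 2*m - 15) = (m - 5)*(m + 3)*(m - 5)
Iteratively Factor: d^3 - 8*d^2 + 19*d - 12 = (d - 1)*(d^2 - 7*d + 12) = (d - 3)*(d - 1)*(d - 4)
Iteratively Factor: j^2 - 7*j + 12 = (j - 3)*(j - 4)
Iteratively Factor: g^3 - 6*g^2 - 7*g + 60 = (g - 5)*(g^2 - g - 12) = (g - 5)*(g + 3)*(g - 4)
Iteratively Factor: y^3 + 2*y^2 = (y + 2)*(y^2) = y*(y + 2)*(y)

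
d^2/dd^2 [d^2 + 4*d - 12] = 2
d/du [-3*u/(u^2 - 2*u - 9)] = 3*(u^2 + 9)/(u^4 - 4*u^3 - 14*u^2 + 36*u + 81)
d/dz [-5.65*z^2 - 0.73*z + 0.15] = -11.3*z - 0.73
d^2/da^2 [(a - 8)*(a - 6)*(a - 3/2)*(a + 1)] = 12*a^2 - 87*a + 107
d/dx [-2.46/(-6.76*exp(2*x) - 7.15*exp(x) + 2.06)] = (-33.2592*exp(x) - 17.589)*exp(x)/(6.76*exp(2*x) + 7.15*exp(x) - 2.06)^2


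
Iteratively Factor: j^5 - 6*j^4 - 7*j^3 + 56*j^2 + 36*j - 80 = (j + 2)*(j^4 - 8*j^3 + 9*j^2 + 38*j - 40) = (j - 1)*(j + 2)*(j^3 - 7*j^2 + 2*j + 40) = (j - 4)*(j - 1)*(j + 2)*(j^2 - 3*j - 10) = (j - 5)*(j - 4)*(j - 1)*(j + 2)*(j + 2)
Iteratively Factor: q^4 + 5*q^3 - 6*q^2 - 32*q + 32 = (q - 2)*(q^3 + 7*q^2 + 8*q - 16) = (q - 2)*(q + 4)*(q^2 + 3*q - 4) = (q - 2)*(q + 4)^2*(q - 1)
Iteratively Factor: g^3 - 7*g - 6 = (g - 3)*(g^2 + 3*g + 2) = (g - 3)*(g + 2)*(g + 1)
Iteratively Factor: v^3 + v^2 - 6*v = (v)*(v^2 + v - 6) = v*(v - 2)*(v + 3)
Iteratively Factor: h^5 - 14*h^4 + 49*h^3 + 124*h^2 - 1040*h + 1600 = (h - 4)*(h^4 - 10*h^3 + 9*h^2 + 160*h - 400) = (h - 5)*(h - 4)*(h^3 - 5*h^2 - 16*h + 80) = (h - 5)*(h - 4)^2*(h^2 - h - 20) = (h - 5)*(h - 4)^2*(h + 4)*(h - 5)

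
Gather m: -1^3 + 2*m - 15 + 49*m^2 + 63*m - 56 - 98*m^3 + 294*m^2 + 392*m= -98*m^3 + 343*m^2 + 457*m - 72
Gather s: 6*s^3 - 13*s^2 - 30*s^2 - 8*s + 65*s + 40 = 6*s^3 - 43*s^2 + 57*s + 40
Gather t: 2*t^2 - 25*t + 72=2*t^2 - 25*t + 72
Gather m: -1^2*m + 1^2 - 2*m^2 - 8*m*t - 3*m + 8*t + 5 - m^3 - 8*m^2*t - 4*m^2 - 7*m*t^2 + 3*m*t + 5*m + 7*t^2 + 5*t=-m^3 + m^2*(-8*t - 6) + m*(-7*t^2 - 5*t + 1) + 7*t^2 + 13*t + 6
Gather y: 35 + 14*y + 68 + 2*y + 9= 16*y + 112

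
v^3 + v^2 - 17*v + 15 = (v - 3)*(v - 1)*(v + 5)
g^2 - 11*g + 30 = (g - 6)*(g - 5)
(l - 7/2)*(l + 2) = l^2 - 3*l/2 - 7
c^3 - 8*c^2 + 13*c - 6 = (c - 6)*(c - 1)^2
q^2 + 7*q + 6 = (q + 1)*(q + 6)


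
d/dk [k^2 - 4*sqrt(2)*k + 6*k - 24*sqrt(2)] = 2*k - 4*sqrt(2) + 6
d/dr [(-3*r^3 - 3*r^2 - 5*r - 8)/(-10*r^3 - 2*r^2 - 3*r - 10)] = (-24*r^4 - 82*r^3 - 151*r^2 + 28*r + 26)/(100*r^6 + 40*r^5 + 64*r^4 + 212*r^3 + 49*r^2 + 60*r + 100)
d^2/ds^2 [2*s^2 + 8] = 4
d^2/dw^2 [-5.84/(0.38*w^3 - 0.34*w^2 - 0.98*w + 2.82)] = ((13.3152*w - 3.9712)*(0.38*w^3 - 0.34*w^2 - 0.98*w + 2.82) - 5.84*(-2.28*w^2 + 1.36*w + 1.96)*(-1.14*w^2 + 0.68*w + 0.98))/(0.38*w^3 - 0.34*w^2 - 0.98*w + 2.82)^3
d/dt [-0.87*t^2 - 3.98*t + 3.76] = -1.74*t - 3.98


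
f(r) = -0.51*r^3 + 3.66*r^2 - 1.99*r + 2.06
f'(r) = -1.53*r^2 + 7.32*r - 1.99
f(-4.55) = 134.93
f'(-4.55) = -66.97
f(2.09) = 9.23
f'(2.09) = 6.63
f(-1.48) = 14.68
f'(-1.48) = -16.17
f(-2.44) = 36.11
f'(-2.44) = -28.96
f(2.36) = 11.04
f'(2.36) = 6.76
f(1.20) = 4.06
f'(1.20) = 4.59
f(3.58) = 18.44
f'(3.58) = 4.61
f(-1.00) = 8.22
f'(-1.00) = -10.84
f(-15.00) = 2576.66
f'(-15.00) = -456.04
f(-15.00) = 2576.66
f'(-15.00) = -456.04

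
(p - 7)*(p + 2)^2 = p^3 - 3*p^2 - 24*p - 28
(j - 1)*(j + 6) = j^2 + 5*j - 6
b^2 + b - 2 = (b - 1)*(b + 2)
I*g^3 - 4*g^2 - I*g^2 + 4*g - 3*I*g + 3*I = (g + I)*(g + 3*I)*(I*g - I)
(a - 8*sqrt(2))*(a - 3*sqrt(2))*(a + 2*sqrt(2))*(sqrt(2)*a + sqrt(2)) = sqrt(2)*a^4 - 18*a^3 + sqrt(2)*a^3 - 18*a^2 + 4*sqrt(2)*a^2 + 4*sqrt(2)*a + 192*a + 192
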